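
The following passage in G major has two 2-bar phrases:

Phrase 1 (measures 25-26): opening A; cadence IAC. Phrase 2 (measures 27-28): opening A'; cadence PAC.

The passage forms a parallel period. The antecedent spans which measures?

The antecedent is the phrase ending with the weaker cadence (imperfect authentic cadence, phrase 1) and the consequent the one ending more conclusively (perfect authentic cadence, phrase 2); the antecedent is mm. 25–26.

measures 25–26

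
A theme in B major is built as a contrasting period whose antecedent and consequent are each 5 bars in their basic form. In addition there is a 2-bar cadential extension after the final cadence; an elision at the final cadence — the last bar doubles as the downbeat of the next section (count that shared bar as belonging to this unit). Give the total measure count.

12 measures

Basic contrasting period: 5 + 5 = 10 bars.
10 (basic form) + 2 (cadential extension) = 12.
The elision shares a bar with the next section but does not change this unit's count.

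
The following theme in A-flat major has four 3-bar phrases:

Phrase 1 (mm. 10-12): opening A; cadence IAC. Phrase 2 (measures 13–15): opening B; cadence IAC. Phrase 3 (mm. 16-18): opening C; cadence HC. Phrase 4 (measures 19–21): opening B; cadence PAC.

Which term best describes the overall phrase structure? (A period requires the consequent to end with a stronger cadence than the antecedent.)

Four phrases in two halves: the first half (bars 10-15) ends with an imperfect authentic cadence, the second (measures 16-21) with a perfect authentic cadence — a large antecedent–consequent pair, i.e. a double period.
Phrase 3 begins with different material from phrase 1, making it contrasting.

contrasting double period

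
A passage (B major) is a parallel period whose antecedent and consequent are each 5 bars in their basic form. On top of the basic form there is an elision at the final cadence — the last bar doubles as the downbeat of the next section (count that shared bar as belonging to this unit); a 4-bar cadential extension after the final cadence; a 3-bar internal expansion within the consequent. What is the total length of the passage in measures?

Basic parallel period: 5 + 5 = 10 bars.
10 (basic form) + 4 (cadential extension) + 3 (internal expansion) = 17.
The elision shares a bar with the next section but does not change this unit's count.

17 measures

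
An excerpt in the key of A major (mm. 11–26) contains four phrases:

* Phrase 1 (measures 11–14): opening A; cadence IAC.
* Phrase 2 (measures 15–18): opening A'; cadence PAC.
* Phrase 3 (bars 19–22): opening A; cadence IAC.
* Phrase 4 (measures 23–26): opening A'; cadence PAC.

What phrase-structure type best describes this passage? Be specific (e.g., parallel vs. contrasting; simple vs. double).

repeated period

The cadence pattern IAC–PAC–IAC–PAC is weak–strong twice, and phrases 3–4 restate phrases 1–2: a period heard twice, not a double period (which would end weakly at phrase 2).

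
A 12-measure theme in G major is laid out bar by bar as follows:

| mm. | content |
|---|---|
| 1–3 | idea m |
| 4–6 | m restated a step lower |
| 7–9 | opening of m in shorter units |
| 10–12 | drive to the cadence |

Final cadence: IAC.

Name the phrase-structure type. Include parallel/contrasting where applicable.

Basic idea (measures 1-3) + its repetition (measures 4–6) form the presentation; fragmentation and cadence (mm. 7-12) form the continuation — the 12-bar whole is a sentence.

sentence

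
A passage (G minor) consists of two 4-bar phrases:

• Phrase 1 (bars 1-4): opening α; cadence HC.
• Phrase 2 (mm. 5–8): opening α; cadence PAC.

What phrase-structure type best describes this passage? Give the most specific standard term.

Phrase 1 ends with a half cadence (weaker) and phrase 2 with a perfect authentic cadence (stronger): antecedent + consequent = a period.
The two phrases open with the same material (α / α), so the period is parallel.

parallel period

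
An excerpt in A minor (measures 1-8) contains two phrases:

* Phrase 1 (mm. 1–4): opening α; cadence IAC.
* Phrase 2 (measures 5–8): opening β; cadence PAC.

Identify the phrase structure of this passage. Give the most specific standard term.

Phrase 1 ends with an imperfect authentic cadence (weaker) and phrase 2 with a perfect authentic cadence (stronger): antecedent + consequent = a period.
The two phrases open with different material (α / β), so the period is contrasting.

contrasting period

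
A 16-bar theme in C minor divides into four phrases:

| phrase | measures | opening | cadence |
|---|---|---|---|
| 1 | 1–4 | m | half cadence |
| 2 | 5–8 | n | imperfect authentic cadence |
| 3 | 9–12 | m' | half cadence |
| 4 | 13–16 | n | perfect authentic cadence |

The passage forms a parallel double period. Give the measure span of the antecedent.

measures 1–8

In a double period the first pair of phrases (ending imperfect authentic cadence) is the large antecedent and the second pair (ending perfect authentic cadence) is the large consequent; the antecedent is measures 1–8.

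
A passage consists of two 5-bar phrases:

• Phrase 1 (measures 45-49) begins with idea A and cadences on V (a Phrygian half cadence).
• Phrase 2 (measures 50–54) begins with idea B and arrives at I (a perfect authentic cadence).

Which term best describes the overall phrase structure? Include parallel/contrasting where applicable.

Phrase 1 ends with a Phrygian half cadence (weaker) and phrase 2 with a perfect authentic cadence (stronger): antecedent + consequent = a period.
The two phrases open with different material (A / B), so the period is contrasting.

contrasting period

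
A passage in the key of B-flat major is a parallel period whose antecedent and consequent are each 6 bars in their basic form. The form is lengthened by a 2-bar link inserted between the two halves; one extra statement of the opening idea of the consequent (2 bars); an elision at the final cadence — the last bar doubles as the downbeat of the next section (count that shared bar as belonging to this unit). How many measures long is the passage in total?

Basic parallel period: 6 + 6 = 12 bars.
12 (basic form) + 2 (link) + 2 (extra statement) = 16.
The elision shares a bar with the next section but does not change this unit's count.

16 measures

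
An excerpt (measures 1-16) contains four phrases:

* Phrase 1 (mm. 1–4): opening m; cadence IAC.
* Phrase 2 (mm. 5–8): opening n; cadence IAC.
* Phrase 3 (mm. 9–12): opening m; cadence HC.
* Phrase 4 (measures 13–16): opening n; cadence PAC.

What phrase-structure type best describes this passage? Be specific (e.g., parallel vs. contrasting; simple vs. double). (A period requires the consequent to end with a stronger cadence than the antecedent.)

parallel double period

Four phrases in two halves: the first half (mm. 1–8) ends with an imperfect authentic cadence, the second (mm. 9–16) with a perfect authentic cadence — a large antecedent–consequent pair, i.e. a double period.
Phrase 3 begins with the same material as phrase 1, making it parallel.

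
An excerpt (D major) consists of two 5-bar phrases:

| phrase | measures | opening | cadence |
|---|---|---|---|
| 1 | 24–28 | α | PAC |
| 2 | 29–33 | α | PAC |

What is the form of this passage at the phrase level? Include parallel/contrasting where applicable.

repeated phrase

Both phrases have the same opening (α) and the same cadence (perfect authentic cadence): the second is a restatement, not a consequent, so this is a repeated phrase rather than a period.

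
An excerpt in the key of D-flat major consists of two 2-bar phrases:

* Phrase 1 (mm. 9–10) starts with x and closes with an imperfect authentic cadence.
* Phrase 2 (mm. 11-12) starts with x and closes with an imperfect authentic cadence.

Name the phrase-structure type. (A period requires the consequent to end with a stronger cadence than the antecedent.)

repeated phrase

Both phrases have the same opening (x) and the same cadence (imperfect authentic cadence): the second is a restatement, not a consequent, so this is a repeated phrase rather than a period.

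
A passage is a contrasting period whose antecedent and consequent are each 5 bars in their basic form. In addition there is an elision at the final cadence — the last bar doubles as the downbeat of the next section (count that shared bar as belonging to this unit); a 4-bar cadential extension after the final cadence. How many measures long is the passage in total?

14 measures

Basic contrasting period: 5 + 5 = 10 bars.
10 (basic form) + 4 (cadential extension) = 14.
The elision shares a bar with the next section but does not change this unit's count.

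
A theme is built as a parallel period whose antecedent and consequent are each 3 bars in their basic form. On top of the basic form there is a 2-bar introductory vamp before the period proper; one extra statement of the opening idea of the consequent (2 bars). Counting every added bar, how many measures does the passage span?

Basic parallel period: 3 + 3 = 6 bars.
6 (basic form) + 2 (introduction) + 2 (extra statement) = 10.

10 measures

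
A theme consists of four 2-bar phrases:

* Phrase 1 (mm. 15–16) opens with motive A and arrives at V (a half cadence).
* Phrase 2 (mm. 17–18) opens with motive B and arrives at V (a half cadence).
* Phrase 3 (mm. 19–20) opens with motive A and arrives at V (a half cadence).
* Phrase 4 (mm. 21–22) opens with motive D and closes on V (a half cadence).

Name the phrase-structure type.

phrase group

Phrase 4 ends with a half cadence, no stronger than phrase 2's half cadence, so the four phrases do not form a double period; nor do phrases 3–4 duplicate 1–2, so it is not a repeated period. With no phrase reaching a conclusive cadence, the passage is a phrase group.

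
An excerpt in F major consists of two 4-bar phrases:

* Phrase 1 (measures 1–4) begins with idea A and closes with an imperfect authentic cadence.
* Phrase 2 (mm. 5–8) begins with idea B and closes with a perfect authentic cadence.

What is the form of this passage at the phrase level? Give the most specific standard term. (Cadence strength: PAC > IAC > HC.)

Phrase 1 ends with an imperfect authentic cadence (weaker) and phrase 2 with a perfect authentic cadence (stronger): antecedent + consequent = a period.
The two phrases open with different material (A / B), so the period is contrasting.

contrasting period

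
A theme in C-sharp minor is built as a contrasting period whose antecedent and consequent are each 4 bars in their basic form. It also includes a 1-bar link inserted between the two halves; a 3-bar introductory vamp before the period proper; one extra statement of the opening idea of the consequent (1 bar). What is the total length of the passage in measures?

Basic contrasting period: 4 + 4 = 8 bars.
8 (basic form) + 1 (link) + 3 (introduction) + 1 (extra statement) = 13.

13 measures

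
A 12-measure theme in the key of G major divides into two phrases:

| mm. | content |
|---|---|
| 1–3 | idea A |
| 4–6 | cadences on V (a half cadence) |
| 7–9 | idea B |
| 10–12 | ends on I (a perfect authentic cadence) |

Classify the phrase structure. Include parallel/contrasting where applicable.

contrasting period

Phrase 1 ends with a half cadence (weaker) and phrase 2 with a perfect authentic cadence (stronger): antecedent + consequent = a period.
The two phrases open with different material (A / B), so the period is contrasting.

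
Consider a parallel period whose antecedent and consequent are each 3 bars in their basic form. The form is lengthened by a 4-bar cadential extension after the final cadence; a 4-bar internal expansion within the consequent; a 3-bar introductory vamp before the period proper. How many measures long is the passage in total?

17 measures

Basic parallel period: 3 + 3 = 6 bars.
6 (basic form) + 4 (cadential extension) + 4 (internal expansion) + 3 (introduction) = 17.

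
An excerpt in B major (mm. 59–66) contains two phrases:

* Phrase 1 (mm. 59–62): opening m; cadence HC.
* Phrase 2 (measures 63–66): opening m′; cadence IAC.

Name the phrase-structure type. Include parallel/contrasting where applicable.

Phrase 1 ends with a half cadence (weaker) and phrase 2 with an imperfect authentic cadence (stronger): antecedent + consequent = a period.
The two phrases open with the same material (m / m′), so the period is parallel.

parallel period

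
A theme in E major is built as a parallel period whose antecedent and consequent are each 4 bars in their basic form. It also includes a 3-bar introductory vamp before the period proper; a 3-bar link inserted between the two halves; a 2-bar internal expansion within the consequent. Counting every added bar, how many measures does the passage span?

16 measures

Basic parallel period: 4 + 4 = 8 bars.
8 (basic form) + 3 (introduction) + 3 (link) + 2 (internal expansion) = 16.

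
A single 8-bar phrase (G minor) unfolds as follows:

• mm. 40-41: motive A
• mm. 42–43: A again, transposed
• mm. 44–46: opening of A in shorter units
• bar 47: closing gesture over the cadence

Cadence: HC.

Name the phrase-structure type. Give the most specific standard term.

Basic idea (measures 40–41) + its repetition (mm. 42–43) form the presentation; fragmentation and cadence (bars 44-47) form the continuation — the 8-bar whole is a sentence.

sentence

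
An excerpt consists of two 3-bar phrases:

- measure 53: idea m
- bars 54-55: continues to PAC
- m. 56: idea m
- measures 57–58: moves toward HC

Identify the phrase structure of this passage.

phrase group

The second phrase closes with a half cadence, which is not stronger than the first phrase's perfect authentic cadence; without a weak→strong cadential pair there is no antecedent–consequent relationship, so this is a phrase group rather than a period.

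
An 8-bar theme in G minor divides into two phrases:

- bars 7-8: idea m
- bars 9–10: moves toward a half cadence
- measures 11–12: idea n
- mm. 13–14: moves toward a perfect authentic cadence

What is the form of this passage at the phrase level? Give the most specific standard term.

contrasting period

Phrase 1 ends with a half cadence (weaker) and phrase 2 with a perfect authentic cadence (stronger): antecedent + consequent = a period.
The two phrases open with different material (m / n), so the period is contrasting.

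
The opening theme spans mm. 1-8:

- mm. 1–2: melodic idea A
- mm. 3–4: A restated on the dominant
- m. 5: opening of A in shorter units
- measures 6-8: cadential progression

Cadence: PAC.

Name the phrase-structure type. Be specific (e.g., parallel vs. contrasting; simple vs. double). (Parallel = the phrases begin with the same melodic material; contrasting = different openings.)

Basic idea (mm. 1–2) + its repetition (mm. 3–4) form the presentation; fragmentation and cadence (bars 5–8) form the continuation — the 8-bar whole is a sentence.

sentence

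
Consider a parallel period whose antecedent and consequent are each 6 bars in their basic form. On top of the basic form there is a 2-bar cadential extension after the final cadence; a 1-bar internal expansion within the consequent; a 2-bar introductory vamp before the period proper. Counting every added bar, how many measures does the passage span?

17 measures

Basic parallel period: 6 + 6 = 12 bars.
12 (basic form) + 2 (cadential extension) + 1 (internal expansion) + 2 (introduction) = 17.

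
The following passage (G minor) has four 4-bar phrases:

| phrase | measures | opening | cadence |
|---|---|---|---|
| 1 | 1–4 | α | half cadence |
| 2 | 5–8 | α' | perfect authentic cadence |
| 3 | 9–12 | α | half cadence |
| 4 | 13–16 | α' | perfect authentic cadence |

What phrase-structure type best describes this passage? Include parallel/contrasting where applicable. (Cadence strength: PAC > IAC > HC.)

The cadence pattern HC–PAC–HC–PAC is weak–strong twice, and phrases 3–4 restate phrases 1–2: a period heard twice, not a double period (which would end weakly at phrase 2).

repeated period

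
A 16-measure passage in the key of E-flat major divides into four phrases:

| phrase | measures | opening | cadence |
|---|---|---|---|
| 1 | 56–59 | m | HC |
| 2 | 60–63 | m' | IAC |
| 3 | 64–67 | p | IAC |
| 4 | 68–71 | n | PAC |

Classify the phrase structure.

Four phrases in two halves: the first half (measures 56–63) ends with an imperfect authentic cadence, the second (mm. 64–71) with a perfect authentic cadence — a large antecedent–consequent pair, i.e. a double period.
Phrase 3 begins with different material from phrase 1, making it contrasting.

contrasting double period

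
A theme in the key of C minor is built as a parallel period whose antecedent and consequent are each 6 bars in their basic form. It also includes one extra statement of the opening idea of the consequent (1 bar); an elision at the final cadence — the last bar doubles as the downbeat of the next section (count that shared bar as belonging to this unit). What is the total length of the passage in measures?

Basic parallel period: 6 + 6 = 12 bars.
12 (basic form) + 1 (extra statement) = 13.
The elision shares a bar with the next section but does not change this unit's count.

13 measures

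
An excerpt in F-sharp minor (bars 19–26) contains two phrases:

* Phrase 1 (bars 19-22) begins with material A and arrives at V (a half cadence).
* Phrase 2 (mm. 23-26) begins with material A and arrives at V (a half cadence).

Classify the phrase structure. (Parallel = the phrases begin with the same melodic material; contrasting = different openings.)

repeated phrase

Both phrases have the same opening (A) and the same cadence (half cadence): the second is a restatement, not a consequent, so this is a repeated phrase rather than a period.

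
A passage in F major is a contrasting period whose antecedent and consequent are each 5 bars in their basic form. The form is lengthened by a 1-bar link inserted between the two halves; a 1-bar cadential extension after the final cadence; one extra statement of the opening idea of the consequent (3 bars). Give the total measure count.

15 measures

Basic contrasting period: 5 + 5 = 10 bars.
10 (basic form) + 1 (link) + 1 (cadential extension) + 3 (extra statement) = 15.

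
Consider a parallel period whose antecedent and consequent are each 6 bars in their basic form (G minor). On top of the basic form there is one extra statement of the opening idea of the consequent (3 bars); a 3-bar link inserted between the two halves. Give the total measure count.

18 measures

Basic parallel period: 6 + 6 = 12 bars.
12 (basic form) + 3 (extra statement) + 3 (link) = 18.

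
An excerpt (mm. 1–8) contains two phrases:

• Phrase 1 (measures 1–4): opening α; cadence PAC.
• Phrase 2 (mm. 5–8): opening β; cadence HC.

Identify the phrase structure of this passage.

The second phrase closes with a half cadence, which is not stronger than the first phrase's perfect authentic cadence; without a weak→strong cadential pair there is no antecedent–consequent relationship, so this is a phrase group rather than a period.

phrase group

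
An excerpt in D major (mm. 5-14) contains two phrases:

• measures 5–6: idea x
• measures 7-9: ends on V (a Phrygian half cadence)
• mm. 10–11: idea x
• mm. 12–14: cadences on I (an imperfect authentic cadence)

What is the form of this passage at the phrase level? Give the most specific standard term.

Phrase 1 ends with a Phrygian half cadence (weaker) and phrase 2 with an imperfect authentic cadence (stronger): antecedent + consequent = a period.
The two phrases open with the same material (x / x), so the period is parallel.

parallel period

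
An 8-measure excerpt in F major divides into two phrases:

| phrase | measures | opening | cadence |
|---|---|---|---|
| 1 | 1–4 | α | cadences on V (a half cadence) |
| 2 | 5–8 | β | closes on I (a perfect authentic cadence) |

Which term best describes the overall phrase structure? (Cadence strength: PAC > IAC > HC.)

Phrase 1 ends with a half cadence (weaker) and phrase 2 with a perfect authentic cadence (stronger): antecedent + consequent = a period.
The two phrases open with different material (α / β), so the period is contrasting.

contrasting period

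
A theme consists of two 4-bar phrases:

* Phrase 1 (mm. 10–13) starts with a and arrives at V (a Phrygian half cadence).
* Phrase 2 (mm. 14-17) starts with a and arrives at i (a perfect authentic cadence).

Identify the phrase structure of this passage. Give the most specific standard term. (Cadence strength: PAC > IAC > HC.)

parallel period

Phrase 1 ends with a Phrygian half cadence (weaker) and phrase 2 with a perfect authentic cadence (stronger): antecedent + consequent = a period.
The two phrases open with the same material (a / a), so the period is parallel.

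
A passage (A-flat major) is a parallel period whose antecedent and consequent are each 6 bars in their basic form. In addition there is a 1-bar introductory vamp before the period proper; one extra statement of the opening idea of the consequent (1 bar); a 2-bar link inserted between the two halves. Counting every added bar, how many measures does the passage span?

16 measures

Basic parallel period: 6 + 6 = 12 bars.
12 (basic form) + 1 (introduction) + 1 (extra statement) + 2 (link) = 16.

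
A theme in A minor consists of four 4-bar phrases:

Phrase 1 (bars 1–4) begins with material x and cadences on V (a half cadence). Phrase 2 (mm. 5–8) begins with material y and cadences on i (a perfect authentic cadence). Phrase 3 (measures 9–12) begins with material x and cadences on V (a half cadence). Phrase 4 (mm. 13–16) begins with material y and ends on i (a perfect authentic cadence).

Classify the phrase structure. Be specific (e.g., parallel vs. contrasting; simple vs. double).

repeated period

The cadence pattern HC–PAC–HC–PAC is weak–strong twice, and phrases 3–4 restate phrases 1–2: a period heard twice, not a double period (which would end weakly at phrase 2).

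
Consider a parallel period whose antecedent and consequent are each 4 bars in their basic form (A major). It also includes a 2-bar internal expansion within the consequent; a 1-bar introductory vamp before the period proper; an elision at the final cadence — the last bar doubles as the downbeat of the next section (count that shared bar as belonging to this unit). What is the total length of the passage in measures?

Basic parallel period: 4 + 4 = 8 bars.
8 (basic form) + 2 (internal expansion) + 1 (introduction) = 11.
The elision shares a bar with the next section but does not change this unit's count.

11 measures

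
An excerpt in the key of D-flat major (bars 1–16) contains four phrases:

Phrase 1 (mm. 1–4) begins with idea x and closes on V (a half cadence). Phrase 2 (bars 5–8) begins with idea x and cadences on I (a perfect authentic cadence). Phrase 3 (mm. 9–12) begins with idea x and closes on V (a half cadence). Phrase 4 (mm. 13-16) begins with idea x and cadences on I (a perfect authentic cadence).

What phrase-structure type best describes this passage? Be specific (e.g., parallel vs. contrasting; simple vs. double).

The cadence pattern HC–PAC–HC–PAC is weak–strong twice, and phrases 3–4 restate phrases 1–2: a period heard twice, not a double period (which would end weakly at phrase 2).

repeated period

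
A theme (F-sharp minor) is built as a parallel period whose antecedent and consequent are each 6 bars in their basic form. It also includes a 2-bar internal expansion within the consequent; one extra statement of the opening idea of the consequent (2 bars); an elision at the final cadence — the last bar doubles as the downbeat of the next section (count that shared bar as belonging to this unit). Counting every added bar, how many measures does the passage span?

Basic parallel period: 6 + 6 = 12 bars.
12 (basic form) + 2 (internal expansion) + 2 (extra statement) = 16.
The elision shares a bar with the next section but does not change this unit's count.

16 measures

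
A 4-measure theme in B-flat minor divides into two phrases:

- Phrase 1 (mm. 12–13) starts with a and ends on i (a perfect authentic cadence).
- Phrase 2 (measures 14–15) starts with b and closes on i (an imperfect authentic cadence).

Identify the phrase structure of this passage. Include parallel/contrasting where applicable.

The second phrase closes with an imperfect authentic cadence, which is not stronger than the first phrase's perfect authentic cadence; without a weak→strong cadential pair there is no antecedent–consequent relationship, so this is a phrase group rather than a period.

phrase group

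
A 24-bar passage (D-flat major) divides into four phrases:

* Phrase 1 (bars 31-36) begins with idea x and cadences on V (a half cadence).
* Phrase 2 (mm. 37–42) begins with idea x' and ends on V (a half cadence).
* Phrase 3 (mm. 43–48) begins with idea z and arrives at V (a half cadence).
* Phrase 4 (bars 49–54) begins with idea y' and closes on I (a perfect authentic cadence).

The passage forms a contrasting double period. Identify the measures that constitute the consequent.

In a double period the four phrases pair into a large antecedent (phrases 1–2, ending half cadence) and a large consequent (phrases 3–4, ending perfect authentic cadence). The consequent spans mm. 43–54.

measures 43–54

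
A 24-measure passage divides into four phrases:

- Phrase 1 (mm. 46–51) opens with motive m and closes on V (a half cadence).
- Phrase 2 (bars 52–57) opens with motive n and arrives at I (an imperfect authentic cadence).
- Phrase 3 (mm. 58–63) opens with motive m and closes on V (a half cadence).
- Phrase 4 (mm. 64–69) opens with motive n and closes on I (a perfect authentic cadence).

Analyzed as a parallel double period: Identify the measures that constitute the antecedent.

In a double period the four phrases pair into a large antecedent (phrases 1–2, ending imperfect authentic cadence) and a large consequent (phrases 3–4, ending perfect authentic cadence). The antecedent spans mm. 46-57.

measures 46–57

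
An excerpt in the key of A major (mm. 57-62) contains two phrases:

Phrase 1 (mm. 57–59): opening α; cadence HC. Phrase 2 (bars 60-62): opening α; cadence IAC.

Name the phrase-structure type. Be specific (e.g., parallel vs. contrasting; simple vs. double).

Phrase 1 ends with a half cadence (weaker) and phrase 2 with an imperfect authentic cadence (stronger): antecedent + consequent = a period.
The two phrases open with the same material (α / α), so the period is parallel.

parallel period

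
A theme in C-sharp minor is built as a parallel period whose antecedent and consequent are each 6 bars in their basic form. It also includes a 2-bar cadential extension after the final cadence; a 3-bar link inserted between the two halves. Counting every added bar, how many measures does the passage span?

17 measures

Basic parallel period: 6 + 6 = 12 bars.
12 (basic form) + 2 (cadential extension) + 3 (link) = 17.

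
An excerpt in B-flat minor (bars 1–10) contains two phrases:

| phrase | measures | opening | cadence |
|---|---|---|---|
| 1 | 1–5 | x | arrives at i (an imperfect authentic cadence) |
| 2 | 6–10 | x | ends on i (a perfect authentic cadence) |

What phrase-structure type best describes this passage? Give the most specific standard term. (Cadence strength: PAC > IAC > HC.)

parallel period

Phrase 1 ends with an imperfect authentic cadence (weaker) and phrase 2 with a perfect authentic cadence (stronger): antecedent + consequent = a period.
The two phrases open with the same material (x / x), so the period is parallel.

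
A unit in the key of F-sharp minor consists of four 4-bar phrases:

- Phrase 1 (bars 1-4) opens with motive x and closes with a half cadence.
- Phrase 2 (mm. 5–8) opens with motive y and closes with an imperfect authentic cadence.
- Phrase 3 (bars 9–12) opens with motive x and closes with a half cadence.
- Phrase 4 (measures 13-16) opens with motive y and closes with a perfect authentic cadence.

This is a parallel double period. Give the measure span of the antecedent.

measures 1–8

In a double period the first pair of phrases (ending imperfect authentic cadence) is the large antecedent and the second pair (ending perfect authentic cadence) is the large consequent; the antecedent is measures 1–8.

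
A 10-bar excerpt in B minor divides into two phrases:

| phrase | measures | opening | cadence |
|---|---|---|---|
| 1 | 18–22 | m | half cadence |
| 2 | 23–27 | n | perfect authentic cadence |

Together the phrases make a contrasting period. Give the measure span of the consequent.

measures 23–27

The phrase ending with the weaker cadence (half cadence) is the antecedent; the one ending more conclusively (perfect authentic cadence) is the consequent. The consequent is measures 23–27.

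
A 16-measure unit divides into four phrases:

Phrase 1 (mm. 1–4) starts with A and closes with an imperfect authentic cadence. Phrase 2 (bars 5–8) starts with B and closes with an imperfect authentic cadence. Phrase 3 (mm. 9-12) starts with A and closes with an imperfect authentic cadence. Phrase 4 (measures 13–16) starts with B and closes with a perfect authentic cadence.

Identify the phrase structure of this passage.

Four phrases in two halves: the first half (mm. 1–8) ends with an imperfect authentic cadence, the second (mm. 9–16) with a perfect authentic cadence — a large antecedent–consequent pair, i.e. a double period.
Phrase 3 begins with the same material as phrase 1, making it parallel.

parallel double period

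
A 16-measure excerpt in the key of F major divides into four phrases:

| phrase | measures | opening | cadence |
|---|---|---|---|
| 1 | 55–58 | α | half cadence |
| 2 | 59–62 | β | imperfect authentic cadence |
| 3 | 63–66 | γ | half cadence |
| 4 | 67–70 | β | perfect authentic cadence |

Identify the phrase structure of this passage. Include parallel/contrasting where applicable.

Four phrases in two halves: the first half (mm. 55–62) ends with an imperfect authentic cadence, the second (mm. 63–70) with a perfect authentic cadence — a large antecedent–consequent pair, i.e. a double period.
Phrase 3 begins with different material from phrase 1, making it contrasting.

contrasting double period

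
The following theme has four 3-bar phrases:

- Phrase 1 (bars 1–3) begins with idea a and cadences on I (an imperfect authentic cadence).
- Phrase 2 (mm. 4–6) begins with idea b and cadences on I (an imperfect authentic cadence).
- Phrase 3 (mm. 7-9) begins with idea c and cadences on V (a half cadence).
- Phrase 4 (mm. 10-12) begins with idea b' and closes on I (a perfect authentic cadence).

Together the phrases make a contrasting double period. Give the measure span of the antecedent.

In a double period the first pair of phrases (ending imperfect authentic cadence) is the large antecedent and the second pair (ending perfect authentic cadence) is the large consequent; the antecedent is measures 1–6.

measures 1–6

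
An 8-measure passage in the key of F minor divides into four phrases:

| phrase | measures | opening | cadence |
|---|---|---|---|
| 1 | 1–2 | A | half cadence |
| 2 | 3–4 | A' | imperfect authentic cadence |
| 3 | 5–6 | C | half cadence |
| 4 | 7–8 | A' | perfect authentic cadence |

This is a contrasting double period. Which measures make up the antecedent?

In a double period the first pair of phrases (ending imperfect authentic cadence) is the large antecedent and the second pair (ending perfect authentic cadence) is the large consequent; the antecedent is measures 1–4.

measures 1–4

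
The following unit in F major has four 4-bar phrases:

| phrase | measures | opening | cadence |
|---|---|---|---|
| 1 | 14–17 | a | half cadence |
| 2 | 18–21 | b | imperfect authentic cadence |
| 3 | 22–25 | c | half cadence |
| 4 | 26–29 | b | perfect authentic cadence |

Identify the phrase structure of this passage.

contrasting double period

Four phrases in two halves: the first half (mm. 14–21) ends with an imperfect authentic cadence, the second (mm. 22-29) with a perfect authentic cadence — a large antecedent–consequent pair, i.e. a double period.
Phrase 3 begins with different material from phrase 1, making it contrasting.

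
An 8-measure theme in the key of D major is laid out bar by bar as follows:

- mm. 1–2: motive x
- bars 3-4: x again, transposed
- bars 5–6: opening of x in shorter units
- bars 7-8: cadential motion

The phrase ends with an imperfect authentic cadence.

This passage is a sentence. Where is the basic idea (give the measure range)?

measures 1–2

The presentation of a sentence is the basic idea (mm. 1–2) plus its repetition (bars 3–4); the basic idea is therefore measures 1–2.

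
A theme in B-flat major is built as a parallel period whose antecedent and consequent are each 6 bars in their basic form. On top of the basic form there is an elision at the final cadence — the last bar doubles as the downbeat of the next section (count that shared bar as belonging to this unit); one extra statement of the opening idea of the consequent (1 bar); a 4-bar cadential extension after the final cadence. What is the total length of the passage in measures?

17 measures

Basic parallel period: 6 + 6 = 12 bars.
12 (basic form) + 1 (extra statement) + 4 (cadential extension) = 17.
The elision shares a bar with the next section but does not change this unit's count.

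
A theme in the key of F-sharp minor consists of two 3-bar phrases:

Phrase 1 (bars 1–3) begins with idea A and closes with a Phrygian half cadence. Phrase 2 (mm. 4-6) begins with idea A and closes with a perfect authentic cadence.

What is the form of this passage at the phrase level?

parallel period

Phrase 1 ends with a Phrygian half cadence (weaker) and phrase 2 with a perfect authentic cadence (stronger): antecedent + consequent = a period.
The two phrases open with the same material (A / A), so the period is parallel.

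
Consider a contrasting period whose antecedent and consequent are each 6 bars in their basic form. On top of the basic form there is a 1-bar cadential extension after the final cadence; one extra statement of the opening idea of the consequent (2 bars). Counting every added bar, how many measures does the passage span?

15 measures

Basic contrasting period: 6 + 6 = 12 bars.
12 (basic form) + 1 (cadential extension) + 2 (extra statement) = 15.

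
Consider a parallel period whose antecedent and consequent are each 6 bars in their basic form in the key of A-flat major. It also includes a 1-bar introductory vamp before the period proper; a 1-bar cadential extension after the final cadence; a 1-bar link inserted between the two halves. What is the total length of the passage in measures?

15 measures

Basic parallel period: 6 + 6 = 12 bars.
12 (basic form) + 1 (introduction) + 1 (cadential extension) + 1 (link) = 15.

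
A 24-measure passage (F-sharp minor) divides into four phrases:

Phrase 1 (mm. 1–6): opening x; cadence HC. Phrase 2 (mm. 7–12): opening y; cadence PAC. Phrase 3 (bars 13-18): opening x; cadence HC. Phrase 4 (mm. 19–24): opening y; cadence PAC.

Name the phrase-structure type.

repeated period

The cadence pattern HC–PAC–HC–PAC is weak–strong twice, and phrases 3–4 restate phrases 1–2: a period heard twice, not a double period (which would end weakly at phrase 2).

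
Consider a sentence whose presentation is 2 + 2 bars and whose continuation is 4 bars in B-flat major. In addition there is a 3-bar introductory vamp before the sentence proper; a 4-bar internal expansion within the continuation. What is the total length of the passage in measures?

Basic sentence: 2 + 2 + 4 = 8 bars.
8 (basic form) + 3 (introduction) + 4 (internal expansion) = 15.

15 measures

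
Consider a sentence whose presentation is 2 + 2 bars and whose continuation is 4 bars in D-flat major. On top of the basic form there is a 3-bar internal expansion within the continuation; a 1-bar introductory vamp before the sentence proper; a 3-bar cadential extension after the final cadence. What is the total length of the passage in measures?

Basic sentence: 2 + 2 + 4 = 8 bars.
8 (basic form) + 3 (internal expansion) + 1 (introduction) + 3 (cadential extension) = 15.

15 measures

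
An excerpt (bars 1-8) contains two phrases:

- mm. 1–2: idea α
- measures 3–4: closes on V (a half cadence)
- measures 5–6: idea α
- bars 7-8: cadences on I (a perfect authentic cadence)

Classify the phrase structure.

parallel period

Phrase 1 ends with a half cadence (weaker) and phrase 2 with a perfect authentic cadence (stronger): antecedent + consequent = a period.
The two phrases open with the same material (α / α), so the period is parallel.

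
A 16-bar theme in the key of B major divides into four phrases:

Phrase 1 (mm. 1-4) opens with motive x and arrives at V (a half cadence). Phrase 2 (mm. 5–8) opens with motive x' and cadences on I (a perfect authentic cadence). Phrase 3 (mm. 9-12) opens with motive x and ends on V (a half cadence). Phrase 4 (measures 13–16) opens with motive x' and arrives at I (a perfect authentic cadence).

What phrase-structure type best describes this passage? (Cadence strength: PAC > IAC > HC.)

The cadence pattern HC–PAC–HC–PAC is weak–strong twice, and phrases 3–4 restate phrases 1–2: a period heard twice, not a double period (which would end weakly at phrase 2).

repeated period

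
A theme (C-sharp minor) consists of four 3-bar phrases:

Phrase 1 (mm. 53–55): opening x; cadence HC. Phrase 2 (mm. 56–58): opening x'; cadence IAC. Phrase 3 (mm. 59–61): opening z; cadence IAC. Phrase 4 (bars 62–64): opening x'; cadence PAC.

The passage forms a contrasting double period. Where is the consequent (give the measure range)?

In a double period the four phrases pair into a large antecedent (phrases 1–2, ending imperfect authentic cadence) and a large consequent (phrases 3–4, ending perfect authentic cadence). The consequent spans measures 59-64.

measures 59–64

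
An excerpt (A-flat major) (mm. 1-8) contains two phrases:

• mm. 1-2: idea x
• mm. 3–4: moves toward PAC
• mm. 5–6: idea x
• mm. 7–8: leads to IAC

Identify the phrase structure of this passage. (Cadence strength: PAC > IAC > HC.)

The second phrase closes with an imperfect authentic cadence, which is not stronger than the first phrase's perfect authentic cadence; without a weak→strong cadential pair there is no antecedent–consequent relationship, so this is a phrase group rather than a period.

phrase group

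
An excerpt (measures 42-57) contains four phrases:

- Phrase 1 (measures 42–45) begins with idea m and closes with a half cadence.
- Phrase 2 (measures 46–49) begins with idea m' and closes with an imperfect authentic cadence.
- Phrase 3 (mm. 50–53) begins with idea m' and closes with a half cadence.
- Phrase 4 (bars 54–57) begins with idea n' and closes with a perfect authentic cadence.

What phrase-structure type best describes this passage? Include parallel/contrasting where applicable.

Four phrases in two halves: the first half (mm. 42-49) ends with an imperfect authentic cadence, the second (measures 50–57) with a perfect authentic cadence — a large antecedent–consequent pair, i.e. a double period.
Phrase 3 begins with the same material as phrase 1, making it parallel.

parallel double period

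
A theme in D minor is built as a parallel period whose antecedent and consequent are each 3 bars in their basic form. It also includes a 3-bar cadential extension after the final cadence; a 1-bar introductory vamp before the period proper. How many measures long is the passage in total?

10 measures

Basic parallel period: 3 + 3 = 6 bars.
6 (basic form) + 3 (cadential extension) + 1 (introduction) = 10.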